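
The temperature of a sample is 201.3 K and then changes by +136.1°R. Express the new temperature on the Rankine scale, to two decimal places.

498.44°R

Initial temperature in Celsius: 201.3 - 273.15 = -71.8500°C.
The 136.1°R change is an interval, so only the factor 5/9 applies: +136.1 × 5/9 = +75.6111°C.
Final Celsius temperature: -71.8500 + 75.6111 = 3.7611°C.
In Rankine: 3.7611 × 1.8 + 491.67 = 498.44°R.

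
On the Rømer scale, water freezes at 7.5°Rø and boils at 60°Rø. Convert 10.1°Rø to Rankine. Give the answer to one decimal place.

Linear interpolation between the fixed points: C = (10.1 - 7.5) × 100 / (60 - 7.5) = 4.9524°C.
Then 4.9524 × 1.8 + 491.67 = 500.6°R.

500.6°R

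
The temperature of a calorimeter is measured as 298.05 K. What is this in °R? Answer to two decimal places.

In Celsius: 298.05 - 273.15 = 24.9000°C.
In Rankine: 24.9000 × 1.8 + 491.67 = 536.49°R.

536.49°R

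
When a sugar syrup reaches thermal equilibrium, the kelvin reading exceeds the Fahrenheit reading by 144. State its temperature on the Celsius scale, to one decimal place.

121.4°C

Let x be the Fahrenheit reading; then the kelvin reading is 5/9·x + 255.372.
(5/9·x + 255.372) - x = 144  ⇒  (-4/9)·x = -111.372  ⇒  x = 250.5875°F.
In Celsius: (250.5875 - 32) × 5/9 = 121.4°C.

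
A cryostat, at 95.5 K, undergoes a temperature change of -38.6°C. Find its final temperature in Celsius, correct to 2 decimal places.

Initial temperature in Celsius: 95.5 - 273.15 = -177.6500°C.
Final Celsius temperature: -177.6500 - 38.6000 = -216.2500°C.

-216.25°C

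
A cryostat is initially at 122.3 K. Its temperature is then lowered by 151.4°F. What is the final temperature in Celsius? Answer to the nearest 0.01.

Initial temperature in Celsius: 122.3 - 273.15 = -150.8500°C.
The 151.4°F change is an interval, so only the factor 5/9 applies: -151.4 × 5/9 = -84.1111°C.
Final Celsius temperature: -150.8500 - 84.1111 = -234.9611°C.

-234.96°C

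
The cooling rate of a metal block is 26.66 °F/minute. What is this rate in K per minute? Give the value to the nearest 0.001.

14.811 K/minute

Since only a temperature interval is involved, the additive offset between the scales drops out.
A change of 1°F is a change of 5/9 K, so 26.66 × 5/9 = 14.811.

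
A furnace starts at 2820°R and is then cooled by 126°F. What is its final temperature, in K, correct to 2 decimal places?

Initial temperature in Celsius: (2820 - 491.67) × 5/9 = 1293.5167°C.
The 126°F change is an interval, so only the factor 5/9 applies: -126 × 5/9 = -70.0000°C.
Final Celsius temperature: 1293.5167 - 70.0000 = 1223.5167°C.
In kelvin: 1223.5167 + 273.15 = 1496.67 K.

1496.67 K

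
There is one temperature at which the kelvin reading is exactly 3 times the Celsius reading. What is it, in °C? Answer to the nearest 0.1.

Let C be the Celsius reading. The kelvin reading is K = 1·C + 273.15.
Require K = 3·C: 1·C + 273.15 = 3·C.
(-2)·C = -273.15  ⇒  C = 136.6.

136.6°C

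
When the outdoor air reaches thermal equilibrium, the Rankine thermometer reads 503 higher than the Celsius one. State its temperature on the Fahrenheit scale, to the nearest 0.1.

Let x be the Celsius reading; then the Rankine reading is 1.8·x + 491.67.
(1.8·x + 491.67) - x = 503  ⇒  (0.8)·x = 11.33  ⇒  x = 14.1625°C.
In Fahrenheit: 14.1625 × 1.8 + 32 = 57.5°F.

57.5°F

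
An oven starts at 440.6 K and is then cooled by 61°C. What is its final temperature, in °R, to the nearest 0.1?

683.3°R

Initial temperature in Celsius: 440.6 - 273.15 = 167.4500°C.
Final Celsius temperature: 167.4500 - 61.0000 = 106.4500°C.
In Rankine: 106.4500 × 1.8 + 491.67 = 683.3°R.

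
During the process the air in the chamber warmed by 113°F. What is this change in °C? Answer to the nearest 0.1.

Only the scale ratio 5/9 matters for a change in temperature.
113 × 5/9 = 62.8.

62.8°C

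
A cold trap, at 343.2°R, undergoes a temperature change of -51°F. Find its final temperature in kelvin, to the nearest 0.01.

Initial temperature in Celsius: (343.2 - 491.67) × 5/9 = -82.4833°C.
The 51°F change is an interval, so only the factor 5/9 applies: -51 × 5/9 = -28.3333°C.
Final Celsius temperature: -82.4833 - 28.3333 = -110.8167°C.
In kelvin: -110.8167 + 273.15 = 162.33 K.

162.33 K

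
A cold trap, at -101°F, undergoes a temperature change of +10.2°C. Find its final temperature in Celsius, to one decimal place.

-63.7°C

Initial temperature in Celsius: (-101 - 32) × 5/9 = -73.8889°C.
Final Celsius temperature: -73.8889 + 10.2000 = -63.6889°C.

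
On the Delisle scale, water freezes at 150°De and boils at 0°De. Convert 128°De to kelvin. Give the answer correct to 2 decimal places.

Linear interpolation between the fixed points: C = (128 - 150) × 100 / (0 - 150) = 14.6667°C.
Then 14.6667 + 273.15 = 287.82 K.

287.82 K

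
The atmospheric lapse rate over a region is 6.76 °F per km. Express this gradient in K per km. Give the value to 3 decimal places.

Since only a temperature interval is involved, the additive offset between the scales drops out.
A change of 1°F is a change of 5/9 K, so 6.76 × 5/9 = 3.756.

3.756 K/km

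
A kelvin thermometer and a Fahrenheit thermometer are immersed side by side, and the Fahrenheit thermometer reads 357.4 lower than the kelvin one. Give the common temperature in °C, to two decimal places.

-145.31°C

Let x be the kelvin reading; then the Fahrenheit reading is 1.8·x - 459.67.
(1.8·x - 459.67) - x = -357.4  ⇒  (0.8)·x = 102.27  ⇒  x = 127.8375 K.
In Celsius: 127.8375 - 273.15 = -145.31°C.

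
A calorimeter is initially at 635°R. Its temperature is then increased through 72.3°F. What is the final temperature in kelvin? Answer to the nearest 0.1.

Initial temperature in Celsius: (635 - 491.67) × 5/9 = 79.6278°C.
The 72.3°F change is an interval, so only the factor 5/9 applies: +72.3 × 5/9 = +40.1667°C.
Final Celsius temperature: 79.6278 + 40.1667 = 119.7944°C.
In kelvin: 119.7944 + 273.15 = 392.9 K.

392.9 K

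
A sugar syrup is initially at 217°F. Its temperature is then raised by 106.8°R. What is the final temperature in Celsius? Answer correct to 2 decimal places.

162.11°C

Initial temperature in Celsius: (217 - 32) × 5/9 = 102.7778°C.
The 106.8°R change is an interval, so only the factor 5/9 applies: +106.8 × 5/9 = +59.3333°C.
Final Celsius temperature: 102.7778 + 59.3333 = 162.1111°C.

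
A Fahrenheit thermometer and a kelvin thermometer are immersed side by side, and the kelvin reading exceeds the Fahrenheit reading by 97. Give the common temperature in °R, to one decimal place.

Let x be the Fahrenheit reading; then the kelvin reading is 5/9·x + 255.372.
(5/9·x + 255.372) - x = 97  ⇒  (-4/9)·x = -158.372  ⇒  x = 356.3375°F.
In Celsius: (356.3375 - 32) × 5/9 = 180.1875°C.
In Rankine: 180.1875 × 1.8 + 491.67 = 816.0°R.

816.0°R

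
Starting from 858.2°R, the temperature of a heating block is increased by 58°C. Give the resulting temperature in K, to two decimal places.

534.78 K

Initial temperature in Celsius: (858.2 - 491.67) × 5/9 = 203.6278°C.
Final Celsius temperature: 203.6278 + 58.0000 = 261.6278°C.
In kelvin: 261.6278 + 273.15 = 534.78 K.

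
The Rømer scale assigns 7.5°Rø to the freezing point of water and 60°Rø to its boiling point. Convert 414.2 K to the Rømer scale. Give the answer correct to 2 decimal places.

First in Celsius: 414.2 - 273.15 = 141.0500°C.
Linearly onto the Rømer scale: 7.5 + (141.0500 / 100) × (60 - 7.5) = 81.55°Rø.

81.55°Rø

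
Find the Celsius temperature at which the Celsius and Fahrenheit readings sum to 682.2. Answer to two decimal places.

Let C be the Celsius reading. The Fahrenheit reading is F = 1.8·C + 32.
Require C + F = 682.2: (2.8)·C + 32 = 682.2.
C = (682.2 - 32) / (2.8) = 232.21.

232.21°C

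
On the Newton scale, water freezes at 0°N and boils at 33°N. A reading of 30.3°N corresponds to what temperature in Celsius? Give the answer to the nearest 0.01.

91.82°C

Linear interpolation between the fixed points: C = (30.3 - 0) × 100 / (33 - 0) = 91.8182°C.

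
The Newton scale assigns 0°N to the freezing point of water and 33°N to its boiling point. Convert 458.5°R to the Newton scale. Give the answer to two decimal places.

First in Celsius: (458.5 - 491.67) × 5/9 = -18.4278°C.
Linearly onto the Newton scale: 0 + (-18.4278 / 100) × (33 - 0) = -6.08°N.

-6.08°N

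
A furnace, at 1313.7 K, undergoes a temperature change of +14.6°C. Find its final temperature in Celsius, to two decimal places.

1055.15°C

Initial temperature in Celsius: 1313.7 - 273.15 = 1040.5500°C.
Final Celsius temperature: 1040.5500 + 14.6000 = 1055.1500°C.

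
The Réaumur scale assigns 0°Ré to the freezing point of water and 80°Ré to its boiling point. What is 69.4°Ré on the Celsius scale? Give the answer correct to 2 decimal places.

86.75°C

Linear interpolation between the fixed points: C = (69.4 - 0) × 100 / (80 - 0) = 86.7500°C.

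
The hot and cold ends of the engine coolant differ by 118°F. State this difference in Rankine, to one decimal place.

Fahrenheit and Rankine degrees are the same size, so the interval is unchanged: 118.0.

118.0°R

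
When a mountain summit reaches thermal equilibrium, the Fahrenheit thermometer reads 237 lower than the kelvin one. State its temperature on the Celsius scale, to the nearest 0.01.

Let x be the kelvin reading; then the Fahrenheit reading is 1.8·x - 459.67.
(1.8·x - 459.67) - x = -237  ⇒  (0.8)·x = 222.67  ⇒  x = 278.3375 K.
In Celsius: 278.3375 - 273.15 = 5.19°C.

5.19°C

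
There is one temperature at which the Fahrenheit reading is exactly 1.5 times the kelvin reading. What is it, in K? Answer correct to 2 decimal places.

1532.23 K

Let K be the kelvin reading. The Fahrenheit reading is F = 1.8·K - 459.67.
Require F = 1.5·K: 1.8·K - 459.67 = 1.5·K.
(0.3)·K = 459.67  ⇒  K = 1532.23.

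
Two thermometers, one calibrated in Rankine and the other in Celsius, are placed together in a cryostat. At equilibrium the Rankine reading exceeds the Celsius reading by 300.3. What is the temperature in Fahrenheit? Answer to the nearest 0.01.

-398.58°F

Let x be the Rankine reading; then the Celsius reading is 5/9·x - 273.15.
(5/9·x - 273.15) - x = -300.3  ⇒  (-4/9)·x = -27.15  ⇒  x = 61.0875°R.
In Celsius: (61.0875 - 491.67) × 5/9 = -239.2125°C.
In Fahrenheit: -239.2125 × 1.8 + 32 = -398.58°F.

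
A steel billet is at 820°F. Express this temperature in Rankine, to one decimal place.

In Celsius: (820 - 32) × 5/9 = 437.7778°C.
In Rankine: 437.7778 × 1.8 + 491.67 = 1279.7°R.

1279.7°R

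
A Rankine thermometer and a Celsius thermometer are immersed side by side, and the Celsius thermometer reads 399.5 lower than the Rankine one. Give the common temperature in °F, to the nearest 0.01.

-175.38°F

Let x be the Rankine reading; then the Celsius reading is 5/9·x - 273.15.
(5/9·x - 273.15) - x = -399.5  ⇒  (-4/9)·x = -126.35  ⇒  x = 284.2875°R.
In Celsius: (284.2875 - 491.67) × 5/9 = -115.2125°C.
In Fahrenheit: -115.2125 × 1.8 + 32 = -175.38°F.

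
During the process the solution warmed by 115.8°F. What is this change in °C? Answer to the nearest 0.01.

64.33°C

An interval of 1°F corresponds to 5/9°C.
115.8 × 5/9 = 64.33.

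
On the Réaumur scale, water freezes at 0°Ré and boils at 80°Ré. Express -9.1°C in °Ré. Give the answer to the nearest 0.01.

-7.28°Ré

Linearly onto the Réaumur scale: 0 + (-9.1000 / 100) × (80 - 0) = -7.28°Ré.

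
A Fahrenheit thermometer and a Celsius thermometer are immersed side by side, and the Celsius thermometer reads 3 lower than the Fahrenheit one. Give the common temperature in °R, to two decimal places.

Let x be the Fahrenheit reading; then the Celsius reading is 5/9·x - 17.7778.
(5/9·x - 17.7778) - x = -3  ⇒  (-4/9)·x = 14.7778  ⇒  x = -33.2500°F.
In Celsius: (-33.25 - 32) × 5/9 = -36.2500°C.
In Rankine: -36.2500 × 1.8 + 491.67 = 426.42°R.

426.42°R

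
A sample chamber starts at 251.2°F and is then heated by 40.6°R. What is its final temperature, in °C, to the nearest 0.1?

Initial temperature in Celsius: (251.2 - 32) × 5/9 = 121.7778°C.
The 40.6°R change is an interval, so only the factor 5/9 applies: +40.6 × 5/9 = +22.5556°C.
Final Celsius temperature: 121.7778 + 22.5556 = 144.3333°C.

144.3°C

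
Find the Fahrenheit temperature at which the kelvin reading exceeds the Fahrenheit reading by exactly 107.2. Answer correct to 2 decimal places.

Let F be the Fahrenheit reading. The kelvin reading is K = 5/9·F + 255.372.
Require K - F = 107.2: (-4/9)·F + 255.372 = 107.2.
F = (107.2 - 255.372) / (-4/9) = 333.39.

333.39°F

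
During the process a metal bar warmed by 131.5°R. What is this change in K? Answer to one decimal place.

73.1 K

An interval of 1°R corresponds to 5/9 K.
131.5 × 5/9 = 73.1.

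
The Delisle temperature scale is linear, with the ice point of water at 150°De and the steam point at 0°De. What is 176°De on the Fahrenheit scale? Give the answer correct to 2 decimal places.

0.80°F

Linear interpolation between the fixed points: C = (176 - 150) × 100 / (0 - 150) = -17.3333°C.
Then -17.3333 × 1.8 + 32 = 0.80°F.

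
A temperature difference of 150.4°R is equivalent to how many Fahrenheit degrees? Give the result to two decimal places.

Rankine and Fahrenheit degrees are the same size, so the interval is unchanged: 150.40.

150.40°F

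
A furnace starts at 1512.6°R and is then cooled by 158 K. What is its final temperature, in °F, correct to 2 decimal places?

768.53°F

Initial temperature in Celsius: (1512.6 - 491.67) × 5/9 = 567.1833°C.
The 158 K change is an interval; Kelvin and Celsius degrees are the same size, so ΔC = -158°C.
Final Celsius temperature: 567.1833 - 158.0000 = 409.1833°C.
In Fahrenheit: 409.1833 × 1.8 + 32 = 768.53°F.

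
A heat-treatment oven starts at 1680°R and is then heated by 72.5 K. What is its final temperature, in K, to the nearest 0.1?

Initial temperature in Celsius: (1680 - 491.67) × 5/9 = 660.1833°C.
The 72.5 K change is an interval; Kelvin and Celsius degrees are the same size, so ΔC = +72.5°C.
Final Celsius temperature: 660.1833 + 72.5000 = 732.6833°C.
In kelvin: 732.6833 + 273.15 = 1005.8 K.

1005.8 K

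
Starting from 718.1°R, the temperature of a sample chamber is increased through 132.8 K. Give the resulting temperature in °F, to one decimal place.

497.5°F

Initial temperature in Celsius: (718.1 - 491.67) × 5/9 = 125.7944°C.
The 132.8 K change is an interval; Kelvin and Celsius degrees are the same size, so ΔC = +132.8°C.
Final Celsius temperature: 125.7944 + 132.8000 = 258.5944°C.
In Fahrenheit: 258.5944 × 1.8 + 32 = 497.5°F.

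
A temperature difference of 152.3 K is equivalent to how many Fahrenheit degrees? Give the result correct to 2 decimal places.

274.14°F

Only the scale ratio 1.8 matters for a change in temperature.
152.3 × 1.8 = 274.14.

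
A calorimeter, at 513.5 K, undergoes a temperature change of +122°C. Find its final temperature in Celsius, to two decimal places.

Initial temperature in Celsius: 513.5 - 273.15 = 240.3500°C.
Final Celsius temperature: 240.3500 + 122.0000 = 362.3500°C.

362.35°C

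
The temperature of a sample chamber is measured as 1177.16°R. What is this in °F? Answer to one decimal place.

In Celsius: (1177.16 - 491.67) × 5/9 = 380.8278°C.
In Fahrenheit: 380.8278 × 1.8 + 32 = 717.5°F.

717.5°F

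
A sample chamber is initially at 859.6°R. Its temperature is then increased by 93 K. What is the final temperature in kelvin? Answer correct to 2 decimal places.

570.56 K

Initial temperature in Celsius: (859.6 - 491.67) × 5/9 = 204.4056°C.
The 93 K change is an interval; Kelvin and Celsius degrees are the same size, so ΔC = +93°C.
Final Celsius temperature: 204.4056 + 93.0000 = 297.4056°C.
In kelvin: 297.4056 + 273.15 = 570.56 K.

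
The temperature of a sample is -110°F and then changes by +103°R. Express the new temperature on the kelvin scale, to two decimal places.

251.48 K

Initial temperature in Celsius: (-110 - 32) × 5/9 = -78.8889°C.
The 103°R change is an interval, so only the factor 5/9 applies: +103 × 5/9 = +57.2222°C.
Final Celsius temperature: -78.8889 + 57.2222 = -21.6667°C.
In kelvin: -21.6667 + 273.15 = 251.48 K.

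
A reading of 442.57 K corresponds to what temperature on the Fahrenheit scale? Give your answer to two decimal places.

336.96°F

In Celsius: 442.57 - 273.15 = 169.4200°C.
In Fahrenheit: 169.4200 × 1.8 + 32 = 336.96°F.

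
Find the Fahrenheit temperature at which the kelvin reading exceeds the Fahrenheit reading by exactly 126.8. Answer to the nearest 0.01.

289.29°F

Let F be the Fahrenheit reading. The kelvin reading is K = 5/9·F + 255.372.
Require K - F = 126.8: (-4/9)·F + 255.372 = 126.8.
F = (126.8 - 255.372) / (-4/9) = 289.29.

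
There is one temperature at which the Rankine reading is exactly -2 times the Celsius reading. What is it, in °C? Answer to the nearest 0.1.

Let C be the Celsius reading. The Rankine reading is R = 1.8·C + 491.67.
Require R = -2·C: 1.8·C + 491.67 = -2·C.
(3.8)·C = -491.67  ⇒  C = -129.4.

-129.4°C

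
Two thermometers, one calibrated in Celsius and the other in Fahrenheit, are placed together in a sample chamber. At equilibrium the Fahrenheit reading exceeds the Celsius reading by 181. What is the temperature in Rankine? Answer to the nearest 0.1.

826.9°R

Let x be the Celsius reading; then the Fahrenheit reading is 1.8·x + 32.
(1.8·x + 32) - x = 181  ⇒  (0.8)·x = 149  ⇒  x = 186.2500°C.
In Rankine: 186.2500 × 1.8 + 491.67 = 826.9°R.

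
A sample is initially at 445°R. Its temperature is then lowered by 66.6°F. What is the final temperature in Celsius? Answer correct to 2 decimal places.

-62.93°C

Initial temperature in Celsius: (445 - 491.67) × 5/9 = -25.9278°C.
The 66.6°F change is an interval, so only the factor 5/9 applies: -66.6 × 5/9 = -37.0000°C.
Final Celsius temperature: -25.9278 - 37.0000 = -62.9278°C.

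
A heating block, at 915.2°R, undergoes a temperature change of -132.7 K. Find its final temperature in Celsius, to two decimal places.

102.59°C

Initial temperature in Celsius: (915.2 - 491.67) × 5/9 = 235.2944°C.
The 132.7 K change is an interval; Kelvin and Celsius degrees are the same size, so ΔC = -132.7°C.
Final Celsius temperature: 235.2944 - 132.7000 = 102.5944°C.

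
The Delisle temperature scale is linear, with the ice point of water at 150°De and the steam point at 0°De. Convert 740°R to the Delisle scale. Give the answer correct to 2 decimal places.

-56.94°De

First in Celsius: (740 - 491.67) × 5/9 = 137.9611°C.
Linearly onto the Delisle scale: 150 + (137.9611 / 100) × (0 - 150) = -56.94°De.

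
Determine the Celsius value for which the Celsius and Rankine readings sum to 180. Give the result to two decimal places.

Let C be the Celsius reading. The Rankine reading is R = 1.8·C + 491.67.
Require C + R = 180: (2.8)·C + 491.67 = 180.
C = (180 - 491.67) / (2.8) = -111.31.

-111.31°C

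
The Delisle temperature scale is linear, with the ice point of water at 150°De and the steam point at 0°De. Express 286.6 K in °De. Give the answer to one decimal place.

129.8°De

First in Celsius: 286.6 - 273.15 = 13.4500°C.
Linearly onto the Delisle scale: 150 + (13.4500 / 100) × (0 - 150) = 129.8°De.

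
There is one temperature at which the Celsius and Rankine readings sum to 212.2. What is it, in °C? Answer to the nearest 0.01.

-99.81°C

Let C be the Celsius reading. The Rankine reading is R = 1.8·C + 491.67.
Require C + R = 212.2: (2.8)·C + 491.67 = 212.2.
C = (212.2 - 491.67) / (2.8) = -99.81.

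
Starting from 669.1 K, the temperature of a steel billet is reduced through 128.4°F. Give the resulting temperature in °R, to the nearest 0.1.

1076.0°R

Initial temperature in Celsius: 669.1 - 273.15 = 395.9500°C.
The 128.4°F change is an interval, so only the factor 5/9 applies: -128.4 × 5/9 = -71.3333°C.
Final Celsius temperature: 395.9500 - 71.3333 = 324.6167°C.
In Rankine: 324.6167 × 1.8 + 491.67 = 1076.0°R.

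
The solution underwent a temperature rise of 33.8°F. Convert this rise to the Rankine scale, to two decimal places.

33.80°R

Fahrenheit and Rankine degrees are the same size, so the interval is unchanged: 33.80.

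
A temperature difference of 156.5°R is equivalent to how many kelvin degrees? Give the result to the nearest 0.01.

For a temperature interval the offset drops out; only the factor 5/9 applies.
156.5 × 5/9 = 86.94.

86.94 K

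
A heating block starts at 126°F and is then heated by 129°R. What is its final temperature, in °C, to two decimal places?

Initial temperature in Celsius: (126 - 32) × 5/9 = 52.2222°C.
The 129°R change is an interval, so only the factor 5/9 applies: +129 × 5/9 = +71.6667°C.
Final Celsius temperature: 52.2222 + 71.6667 = 123.8889°C.

123.89°C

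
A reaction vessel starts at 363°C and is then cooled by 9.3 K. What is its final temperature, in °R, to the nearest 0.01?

The 9.3 K change is an interval; Kelvin and Celsius degrees are the same size, so ΔC = -9.3°C.
Final Celsius temperature: 363.0000 - 9.3000 = 353.7000°C.
In Rankine: 353.7000 × 1.8 + 491.67 = 1128.33°R.

1128.33°R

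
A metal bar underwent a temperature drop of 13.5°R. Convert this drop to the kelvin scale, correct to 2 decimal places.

7.50 K

An interval of 1°R corresponds to 5/9 K.
13.5 × 5/9 = 7.50.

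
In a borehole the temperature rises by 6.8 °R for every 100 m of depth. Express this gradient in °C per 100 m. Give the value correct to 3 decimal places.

3.778 °C/100 m

The quantity depends on a temperature interval, so only the ratio of degree sizes applies; the offset between the scales is irrelevant.
A change of 1°R is a change of 5/9°C, so 6.8 × 5/9 = 3.778.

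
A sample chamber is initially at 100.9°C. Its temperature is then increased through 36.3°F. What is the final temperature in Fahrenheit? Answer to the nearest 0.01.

249.92°F

The 36.3°F change is an interval, so only the factor 5/9 applies: +36.3 × 5/9 = +20.1667°C.
Final Celsius temperature: 100.9000 + 20.1667 = 121.0667°C.
In Fahrenheit: 121.0667 × 1.8 + 32 = 249.92°F.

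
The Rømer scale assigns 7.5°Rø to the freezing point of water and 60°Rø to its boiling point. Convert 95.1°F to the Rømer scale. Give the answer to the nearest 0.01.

25.90°Rø

First in Celsius: (95.1 - 32) × 5/9 = 35.0556°C.
Linearly onto the Rømer scale: 7.5 + (35.0556 / 100) × (60 - 7.5) = 25.90°Rø.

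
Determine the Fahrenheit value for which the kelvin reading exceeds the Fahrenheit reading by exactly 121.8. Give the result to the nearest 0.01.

Let F be the Fahrenheit reading. The kelvin reading is K = 5/9·F + 255.372.
Require K - F = 121.8: (-4/9)·F + 255.372 = 121.8.
F = (121.8 - 255.372) / (-4/9) = 300.54.

300.54°F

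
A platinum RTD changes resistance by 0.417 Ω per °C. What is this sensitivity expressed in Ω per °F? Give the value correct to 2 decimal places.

0.23 Ω per °F

Since only a temperature interval is involved, the additive offset between the scales drops out.
A change of 1°F is a change of 5/9°C, so per °F the value is 0.417 × 5/9 = 0.23.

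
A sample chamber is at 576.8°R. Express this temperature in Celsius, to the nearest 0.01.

In Celsius: (576.8 - 491.67) × 5/9 = 47.2944°C.

47.29°C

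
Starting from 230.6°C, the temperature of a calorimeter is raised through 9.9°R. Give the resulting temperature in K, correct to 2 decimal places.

509.25 K

The 9.9°R change is an interval, so only the factor 5/9 applies: +9.9 × 5/9 = +5.5000°C.
Final Celsius temperature: 230.6000 + 5.5000 = 236.1000°C.
In kelvin: 236.1000 + 273.15 = 509.25 K.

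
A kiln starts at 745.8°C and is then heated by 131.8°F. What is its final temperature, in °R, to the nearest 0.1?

1965.9°R

The 131.8°F change is an interval, so only the factor 5/9 applies: +131.8 × 5/9 = +73.2222°C.
Final Celsius temperature: 745.8000 + 73.2222 = 819.0222°C.
In Rankine: 819.0222 × 1.8 + 491.67 = 1965.9°R.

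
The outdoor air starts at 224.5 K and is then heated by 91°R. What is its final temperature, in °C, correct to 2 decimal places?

Initial temperature in Celsius: 224.5 - 273.15 = -48.6500°C.
The 91°R change is an interval, so only the factor 5/9 applies: +91 × 5/9 = +50.5556°C.
Final Celsius temperature: -48.6500 + 50.5556 = 1.9056°C.

1.91°C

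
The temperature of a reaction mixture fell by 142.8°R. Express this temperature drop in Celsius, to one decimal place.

Only the scale ratio 5/9 matters for a change in temperature.
142.8 × 5/9 = 79.3.

79.3°C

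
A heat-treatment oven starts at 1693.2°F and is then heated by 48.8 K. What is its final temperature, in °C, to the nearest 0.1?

971.7°C

Initial temperature in Celsius: (1693.2 - 32) × 5/9 = 922.8889°C.
The 48.8 K change is an interval; Kelvin and Celsius degrees are the same size, so ΔC = +48.8°C.
Final Celsius temperature: 922.8889 + 48.8000 = 971.6889°C.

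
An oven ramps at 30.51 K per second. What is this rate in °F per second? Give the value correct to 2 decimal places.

54.92 °F/second

Since only a temperature interval is involved, the additive offset between the scales drops out.
A change of 1 K is a change of 1.8°F, so 30.51 × 1.8 = 54.92.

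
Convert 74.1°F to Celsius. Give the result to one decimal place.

23.4°C

In Celsius: (74.1 - 32) × 5/9 = 23.3889°C.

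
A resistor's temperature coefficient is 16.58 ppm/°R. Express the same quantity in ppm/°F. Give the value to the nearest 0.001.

16.580 ppm/°F

The quantity depends on a temperature interval, so only the ratio of degree sizes applies; the offset between the scales is irrelevant.
A change of 1°F is a change of 1°R, so per °F the value is 16.58 × 1 = 16.580.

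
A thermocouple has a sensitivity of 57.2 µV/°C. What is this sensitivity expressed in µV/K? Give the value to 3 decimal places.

57.200 µV/K

The quantity depends on a temperature interval, so only the ratio of degree sizes applies; the offset between the scales is irrelevant.
A change of 1 K is a change of 1°C, so per K the value is 57.2 × 1 = 57.200.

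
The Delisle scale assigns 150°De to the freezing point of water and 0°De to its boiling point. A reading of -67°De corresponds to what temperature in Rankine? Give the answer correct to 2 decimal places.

Linear interpolation between the fixed points: C = (-67 - 150) × 100 / (0 - 150) = 144.6667°C.
Then 144.6667 × 1.8 + 491.67 = 752.07°R.

752.07°R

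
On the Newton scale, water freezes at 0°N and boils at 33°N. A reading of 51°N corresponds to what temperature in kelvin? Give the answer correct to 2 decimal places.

Linear interpolation between the fixed points: C = (51 - 0) × 100 / (33 - 0) = 154.5455°C.
Then 154.5455 + 273.15 = 427.70 K.

427.70 K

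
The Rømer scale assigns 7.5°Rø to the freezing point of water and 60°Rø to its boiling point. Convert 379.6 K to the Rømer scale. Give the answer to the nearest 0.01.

63.39°Rø

First in Celsius: 379.6 - 273.15 = 106.4500°C.
Linearly onto the Rømer scale: 7.5 + (106.4500 / 100) × (60 - 7.5) = 63.39°Rø.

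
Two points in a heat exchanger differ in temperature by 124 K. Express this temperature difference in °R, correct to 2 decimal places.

223.20°R

Only the scale ratio 1.8 matters for a change in temperature.
124 × 1.8 = 223.20.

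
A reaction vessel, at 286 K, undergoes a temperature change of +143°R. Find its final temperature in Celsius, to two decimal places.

92.29°C

Initial temperature in Celsius: 286 - 273.15 = 12.8500°C.
The 143°R change is an interval, so only the factor 5/9 applies: +143 × 5/9 = +79.4444°C.
Final Celsius temperature: 12.8500 + 79.4444 = 92.2944°C.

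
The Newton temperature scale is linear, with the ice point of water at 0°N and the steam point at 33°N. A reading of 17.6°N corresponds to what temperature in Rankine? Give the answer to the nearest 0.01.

587.67°R

Linear interpolation between the fixed points: C = (17.6 - 0) × 100 / (33 - 0) = 53.3333°C.
Then 53.3333 × 1.8 + 491.67 = 587.67°R.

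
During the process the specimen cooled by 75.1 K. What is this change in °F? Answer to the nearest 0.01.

135.18°F

Only the scale ratio 1.8 matters for a change in temperature.
75.1 × 1.8 = 135.18.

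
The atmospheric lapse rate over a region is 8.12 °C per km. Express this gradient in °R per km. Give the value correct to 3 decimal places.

14.616 °R/km

The quantity depends on a temperature interval, so only the ratio of degree sizes applies; the offset between the scales is irrelevant.
A change of 1°C is a change of 1.8°R, so 8.12 × 1.8 = 14.616.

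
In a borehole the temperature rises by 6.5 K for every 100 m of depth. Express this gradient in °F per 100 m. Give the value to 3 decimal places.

11.700 °F/100 m

Since only a temperature interval is involved, the additive offset between the scales drops out.
A change of 1 K is a change of 1.8°F, so 6.5 × 1.8 = 11.700.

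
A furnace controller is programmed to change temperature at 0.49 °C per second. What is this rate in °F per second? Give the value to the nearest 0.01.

The quantity depends on a temperature interval, so only the ratio of degree sizes applies; the offset between the scales is irrelevant.
A change of 1°C is a change of 1.8°F, so 0.49 × 1.8 = 0.88.

0.88 °F/second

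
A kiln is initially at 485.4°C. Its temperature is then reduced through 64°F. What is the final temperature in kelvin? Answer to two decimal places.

722.99 K

The 64°F change is an interval, so only the factor 5/9 applies: -64 × 5/9 = -35.5556°C.
Final Celsius temperature: 485.4000 - 35.5556 = 449.8444°C.
In kelvin: 449.8444 + 273.15 = 722.99 K.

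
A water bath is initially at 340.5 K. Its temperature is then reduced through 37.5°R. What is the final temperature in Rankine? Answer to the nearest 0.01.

575.40°R

Initial temperature in Celsius: 340.5 - 273.15 = 67.3500°C.
The 37.5°R change is an interval, so only the factor 5/9 applies: -37.5 × 5/9 = -20.8333°C.
Final Celsius temperature: 67.3500 - 20.8333 = 46.5167°C.
In Rankine: 46.5167 × 1.8 + 491.67 = 575.40°R.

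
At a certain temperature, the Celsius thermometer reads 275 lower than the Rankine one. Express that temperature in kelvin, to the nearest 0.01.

2.31 K

Let x be the Rankine reading; then the Celsius reading is 5/9·x - 273.15.
(5/9·x - 273.15) - x = -275  ⇒  (-4/9)·x = -1.85  ⇒  x = 4.1625°R.
In Celsius: (4.1625 - 491.67) × 5/9 = -270.8375°C.
In kelvin: -270.8375 + 273.15 = 2.31 K.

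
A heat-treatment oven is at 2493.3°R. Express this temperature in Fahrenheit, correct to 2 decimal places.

In Celsius: (2493.3 - 491.67) × 5/9 = 1112.0167°C.
In Fahrenheit: 1112.0167 × 1.8 + 32 = 2033.63°F.

2033.63°F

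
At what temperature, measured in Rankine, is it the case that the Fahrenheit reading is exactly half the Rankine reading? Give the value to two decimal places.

919.34°R

Let R be the Rankine reading. The Fahrenheit reading is F = 1·R - 459.67.
Require F = 0.5·R: 1·R - 459.67 = 0.5·R.
(0.5)·R = 459.67  ⇒  R = 919.34.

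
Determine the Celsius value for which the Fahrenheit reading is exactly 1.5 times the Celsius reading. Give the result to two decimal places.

-106.67°C

Let C be the Celsius reading. The Fahrenheit reading is F = 1.8·C + 32.
Require F = 1.5·C: 1.8·C + 32 = 1.5·C.
(0.3)·C = -32  ⇒  C = -106.67.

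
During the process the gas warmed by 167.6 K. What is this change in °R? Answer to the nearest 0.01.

301.68°R

Only the scale ratio 1.8 matters for a change in temperature.
167.6 × 1.8 = 301.68.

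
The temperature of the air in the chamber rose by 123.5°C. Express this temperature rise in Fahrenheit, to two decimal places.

222.30°F

An interval of 1°C corresponds to 1.8°F.
123.5 × 1.8 = 222.30.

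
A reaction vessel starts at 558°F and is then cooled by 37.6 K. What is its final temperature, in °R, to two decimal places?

Initial temperature in Celsius: (558 - 32) × 5/9 = 292.2222°C.
The 37.6 K change is an interval; Kelvin and Celsius degrees are the same size, so ΔC = -37.6°C.
Final Celsius temperature: 292.2222 - 37.6000 = 254.6222°C.
In Rankine: 254.6222 × 1.8 + 491.67 = 949.99°R.

949.99°R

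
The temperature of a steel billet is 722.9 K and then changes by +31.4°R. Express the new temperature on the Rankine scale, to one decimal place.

1332.6°R

Initial temperature in Celsius: 722.9 - 273.15 = 449.7500°C.
The 31.4°R change is an interval, so only the factor 5/9 applies: +31.4 × 5/9 = +17.4444°C.
Final Celsius temperature: 449.7500 + 17.4444 = 467.1944°C.
In Rankine: 467.1944 × 1.8 + 491.67 = 1332.6°R.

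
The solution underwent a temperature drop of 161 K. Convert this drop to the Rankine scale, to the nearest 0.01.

For a temperature interval the offset drops out; only the factor 1.8 applies.
161 × 1.8 = 289.80.

289.80°R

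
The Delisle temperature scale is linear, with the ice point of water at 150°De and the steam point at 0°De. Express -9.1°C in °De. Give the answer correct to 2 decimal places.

163.65°De

Linearly onto the Delisle scale: 150 + (-9.1000 / 100) × (0 - 150) = 163.65°De.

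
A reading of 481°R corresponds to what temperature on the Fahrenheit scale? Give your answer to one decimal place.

In Celsius: (481 - 491.67) × 5/9 = -5.9278°C.
In Fahrenheit: -5.9278 × 1.8 + 32 = 21.3°F.

21.3°F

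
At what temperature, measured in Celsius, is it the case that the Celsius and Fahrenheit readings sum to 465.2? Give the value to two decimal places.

Let C be the Celsius reading. The Fahrenheit reading is F = 1.8·C + 32.
Require C + F = 465.2: (2.8)·C + 32 = 465.2.
C = (465.2 - 32) / (2.8) = 154.71.

154.71°C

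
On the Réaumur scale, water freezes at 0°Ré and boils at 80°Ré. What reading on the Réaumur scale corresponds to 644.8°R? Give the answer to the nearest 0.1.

68.1°Ré

First in Celsius: (644.8 - 491.67) × 5/9 = 85.0722°C.
Linearly onto the Réaumur scale: 0 + (85.0722 / 100) × (80 - 0) = 68.1°Ré.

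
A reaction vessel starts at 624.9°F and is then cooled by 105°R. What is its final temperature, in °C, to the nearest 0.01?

Initial temperature in Celsius: (624.9 - 32) × 5/9 = 329.3889°C.
The 105°R change is an interval, so only the factor 5/9 applies: -105 × 5/9 = -58.3333°C.
Final Celsius temperature: 329.3889 - 58.3333 = 271.0556°C.

271.06°C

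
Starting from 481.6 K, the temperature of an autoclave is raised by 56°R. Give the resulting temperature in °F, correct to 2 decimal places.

463.21°F

Initial temperature in Celsius: 481.6 - 273.15 = 208.4500°C.
The 56°R change is an interval, so only the factor 5/9 applies: +56 × 5/9 = +31.1111°C.
Final Celsius temperature: 208.4500 + 31.1111 = 239.5611°C.
In Fahrenheit: 239.5611 × 1.8 + 32 = 463.21°F.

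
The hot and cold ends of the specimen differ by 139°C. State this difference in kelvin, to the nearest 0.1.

139.0 K

Celsius and kelvin degrees are the same size, so the interval is unchanged: 139.0.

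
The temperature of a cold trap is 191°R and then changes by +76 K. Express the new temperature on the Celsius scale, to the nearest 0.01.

-91.04°C

Initial temperature in Celsius: (191 - 491.67) × 5/9 = -167.0389°C.
The 76 K change is an interval; Kelvin and Celsius degrees are the same size, so ΔC = +76°C.
Final Celsius temperature: -167.0389 + 76.0000 = -91.0389°C.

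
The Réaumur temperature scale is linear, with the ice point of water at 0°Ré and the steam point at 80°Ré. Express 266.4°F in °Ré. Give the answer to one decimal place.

First in Celsius: (266.4 - 32) × 5/9 = 130.2222°C.
Linearly onto the Réaumur scale: 0 + (130.2222 / 100) × (80 - 0) = 104.2°Ré.

104.2°Ré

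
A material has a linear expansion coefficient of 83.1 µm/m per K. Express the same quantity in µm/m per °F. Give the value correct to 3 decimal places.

The quantity depends on a temperature interval, so only the ratio of degree sizes applies; the offset between the scales is irrelevant.
A change of 1°F is a change of 5/9 K, so per °F the value is 83.1 × 5/9 = 46.167.

46.167 µm/m per °F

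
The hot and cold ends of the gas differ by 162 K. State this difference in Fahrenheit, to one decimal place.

291.6°F

For a temperature interval the offset drops out; only the factor 1.8 applies.
162 × 1.8 = 291.6.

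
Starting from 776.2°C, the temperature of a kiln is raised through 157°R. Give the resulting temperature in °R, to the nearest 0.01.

The 157°R change is an interval, so only the factor 5/9 applies: +157 × 5/9 = +87.2222°C.
Final Celsius temperature: 776.2000 + 87.2222 = 863.4222°C.
In Rankine: 863.4222 × 1.8 + 491.67 = 2045.83°R.

2045.83°R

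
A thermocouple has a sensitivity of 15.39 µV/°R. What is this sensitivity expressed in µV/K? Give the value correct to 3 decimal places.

Since only a temperature interval is involved, the additive offset between the scales drops out.
A change of 1 K is a change of 1.8°R, so per K the value is 15.39 × 1.8 = 27.702.

27.702 µV/K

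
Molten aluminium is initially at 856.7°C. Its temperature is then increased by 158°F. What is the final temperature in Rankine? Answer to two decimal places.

2191.73°R

The 158°F change is an interval, so only the factor 5/9 applies: +158 × 5/9 = +87.7778°C.
Final Celsius temperature: 856.7000 + 87.7778 = 944.4778°C.
In Rankine: 944.4778 × 1.8 + 491.67 = 2191.73°R.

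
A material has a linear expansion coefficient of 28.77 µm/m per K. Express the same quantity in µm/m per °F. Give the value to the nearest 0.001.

The quantity depends on a temperature interval, so only the ratio of degree sizes applies; the offset between the scales is irrelevant.
A change of 1°F is a change of 5/9 K, so per °F the value is 28.77 × 5/9 = 15.983.

15.983 µm/m per °F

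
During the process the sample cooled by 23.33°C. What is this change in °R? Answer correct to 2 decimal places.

For a temperature interval the offset drops out; only the factor 1.8 applies.
23.33 × 1.8 = 41.99.

41.99°R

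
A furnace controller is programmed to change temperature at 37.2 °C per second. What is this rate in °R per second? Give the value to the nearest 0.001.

Since only a temperature interval is involved, the additive offset between the scales drops out.
A change of 1°C is a change of 1.8°R, so 37.2 × 1.8 = 66.960.

66.960 °R/second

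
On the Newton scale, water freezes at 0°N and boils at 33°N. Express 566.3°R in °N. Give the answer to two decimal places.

First in Celsius: (566.3 - 491.67) × 5/9 = 41.4611°C.
Linearly onto the Newton scale: 0 + (41.4611 / 100) × (33 - 0) = 13.68°N.

13.68°N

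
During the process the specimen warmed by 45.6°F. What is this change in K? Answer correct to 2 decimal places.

25.33 K

For a temperature interval the offset drops out; only the factor 5/9 applies.
45.6 × 5/9 = 25.33.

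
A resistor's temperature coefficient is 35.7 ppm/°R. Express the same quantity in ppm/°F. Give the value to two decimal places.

35.70 ppm/°F

Since only a temperature interval is involved, the additive offset between the scales drops out.
A change of 1°F is a change of 1°R, so per °F the value is 35.7 × 1 = 35.70.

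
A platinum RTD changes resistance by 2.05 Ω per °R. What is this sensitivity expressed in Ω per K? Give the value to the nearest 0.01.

Since only a temperature interval is involved, the additive offset between the scales drops out.
A change of 1 K is a change of 1.8°R, so per K the value is 2.05 × 1.8 = 3.69.

3.69 Ω per K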